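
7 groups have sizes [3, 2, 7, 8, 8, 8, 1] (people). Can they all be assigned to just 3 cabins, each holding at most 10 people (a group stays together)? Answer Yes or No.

No

Total = 37 people; ⌈37/10⌉ = 4.
At least 4 cabins are required, but only 3 are allowed.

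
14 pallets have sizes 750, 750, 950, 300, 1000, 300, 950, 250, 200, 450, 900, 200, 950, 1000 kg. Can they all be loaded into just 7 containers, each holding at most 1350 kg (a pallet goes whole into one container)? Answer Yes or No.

No

Total = 8950 kg; ⌈8950/1350⌉ = 7.
8 pallets each exceed half the capacity and cannot share a container, forcing at least 8 containers.
At least 8 containers are required, but only 7 are allowed.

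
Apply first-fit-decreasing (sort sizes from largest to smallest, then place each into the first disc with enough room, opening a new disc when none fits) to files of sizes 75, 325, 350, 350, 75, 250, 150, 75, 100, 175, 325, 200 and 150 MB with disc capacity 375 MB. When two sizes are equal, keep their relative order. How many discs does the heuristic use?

Sorted descending: 350, 350, 325, 325, 250, 200, 175, 150, 150, 100, 75, 75, 75.
  350 → disc 1 (new)  [load 350/375]
  350 → disc 2 (new)  [load 350/375]
  325 → disc 3 (new)  [load 325/375]
  325 → disc 4 (new)  [load 325/375]
  250 → disc 5 (new)  [load 250/375]
  200 → disc 6 (new)  [load 200/375]
  175 → disc 6  [load 375/375]
  150 → disc 7 (new)  [load 150/375]
  150 → disc 7  [load 300/375]
  100 → disc 5  [load 350/375]
  75 → disc 7  [load 375/375]
  75 → disc 8 (new)  [load 75/375]
  75 → disc 8  [load 150/375]
8 discs opened.

8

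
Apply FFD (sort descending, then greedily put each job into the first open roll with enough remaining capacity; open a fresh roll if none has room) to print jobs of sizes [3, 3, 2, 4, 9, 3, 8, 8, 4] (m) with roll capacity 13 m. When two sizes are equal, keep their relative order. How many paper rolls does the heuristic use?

4

Sorted descending: 9, 8, 8, 4, 4, 3, 3, 3, 2.
  9 → roll 1 (new)  [load 9/13]
  8 → roll 2 (new)  [load 8/13]
  8 → roll 3 (new)  [load 8/13]
  4 → roll 1  [load 13/13]
  4 → roll 2  [load 12/13]
  3 → roll 3  [load 11/13]
  3 → roll 4 (new)  [load 3/13]
  3 → roll 4  [load 6/13]
  2 → roll 3  [load 13/13]
4 paper rolls opened.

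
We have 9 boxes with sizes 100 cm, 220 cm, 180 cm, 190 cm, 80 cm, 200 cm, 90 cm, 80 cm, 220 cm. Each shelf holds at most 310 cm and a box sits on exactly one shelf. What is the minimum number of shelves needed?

Total = 220 + 220 + 200 + 190 + 180 + 100 + 90 + 80 + 80 = 1360 cm.
Lower bound: ⌈1360/310⌉ = 5 shelves.
A packing using 5 shelves:
  shelf 1: 220 + 90 = 310
  shelf 2: 220 + 80 = 300
  shelf 3: 200 + 100 = 300
  shelf 4: 190 + 80 = 270
  shelf 5: 180 = 180
This matches the lower bound, so 5 is optimal.

5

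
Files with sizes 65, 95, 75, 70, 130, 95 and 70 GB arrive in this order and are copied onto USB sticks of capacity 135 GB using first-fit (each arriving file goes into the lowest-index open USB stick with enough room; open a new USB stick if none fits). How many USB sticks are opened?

  65 → USB stick 1 (new)  [load 65/135]
  95 → USB stick 2 (new)  [load 95/135]
  75 → USB stick 3 (new)  [load 75/135]
  70 → USB stick 1  [load 135/135]
  130 → USB stick 4 (new)  [load 130/135]
  95 → USB stick 5 (new)  [load 95/135]
  70 → USB stick 6 (new)  [load 70/135]
6 USB sticks opened.

6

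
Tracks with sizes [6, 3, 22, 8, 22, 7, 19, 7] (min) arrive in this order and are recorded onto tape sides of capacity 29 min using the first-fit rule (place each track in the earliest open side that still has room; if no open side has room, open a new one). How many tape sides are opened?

  6 → side 1 (new)  [load 6/29]
  3 → side 1  [load 9/29]
  22 → side 2 (new)  [load 22/29]
  8 → side 1  [load 17/29]
  22 → side 3 (new)  [load 22/29]
  7 → side 1  [load 24/29]
  19 → side 4 (new)  [load 19/29]
  7 → side 2  [load 29/29]
4 tape sides opened.

4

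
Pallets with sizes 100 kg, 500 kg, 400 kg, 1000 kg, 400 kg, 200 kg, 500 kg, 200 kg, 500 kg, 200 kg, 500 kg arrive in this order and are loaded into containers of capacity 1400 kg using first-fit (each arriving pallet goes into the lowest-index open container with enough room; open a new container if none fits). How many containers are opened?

  100 → container 1 (new)  [load 100/1400]
  500 → container 1  [load 600/1400]
  400 → container 1  [load 1000/1400]
  1000 → container 2 (new)  [load 1000/1400]
  400 → container 1  [load 1400/1400]
  200 → container 2  [load 1200/1400]
  500 → container 3 (new)  [load 500/1400]
  200 → container 2  [load 1400/1400]
  500 → container 3  [load 1000/1400]
  200 → container 3  [load 1200/1400]
  500 → container 4 (new)  [load 500/1400]
4 containers opened.

4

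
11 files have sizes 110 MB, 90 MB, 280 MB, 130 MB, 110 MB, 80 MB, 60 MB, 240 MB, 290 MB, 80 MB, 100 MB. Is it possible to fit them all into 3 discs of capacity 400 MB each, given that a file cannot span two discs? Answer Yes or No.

No

Total = 1570 MB; ⌈1570/400⌉ = 4.
At least 4 discs are required, but only 3 are allowed.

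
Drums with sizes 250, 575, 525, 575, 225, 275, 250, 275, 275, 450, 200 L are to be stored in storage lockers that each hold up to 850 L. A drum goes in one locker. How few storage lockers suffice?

Total = 575 + 575 + 525 + 450 + 275 + 275 + 275 + 250 + 250 + 225 + 200 = 3875 L.
Lower bound: ⌈3875/850⌉ = 5 storage lockers.
A packing using 5 storage lockers:
  locker 1: 575 + 275 = 850
  locker 2: 575 + 275 = 850
  locker 3: 525 + 275 = 800
  locker 4: 450 + 250 = 700
  locker 5: 250 + 225 + 200 = 675
This matches the lower bound, so 5 is optimal.

5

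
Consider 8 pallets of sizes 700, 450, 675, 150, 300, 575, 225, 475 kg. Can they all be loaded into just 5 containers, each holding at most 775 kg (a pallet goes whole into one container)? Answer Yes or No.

Yes

A valid assignment using 5 containers:
  container 1: 700 = 700
  container 2: 675 = 675
  container 3: 575 + 150 = 725
  container 4: 475 + 300 = 775
  container 5: 450 + 225 = 675
Every load is within 775 kg, so 5 containers suffice.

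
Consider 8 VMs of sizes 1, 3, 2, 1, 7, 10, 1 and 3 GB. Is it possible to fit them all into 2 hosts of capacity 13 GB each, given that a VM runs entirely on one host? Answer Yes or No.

Total = 28 GB; ⌈28/13⌉ = 3.
At least 3 hosts are required, but only 2 are allowed.

No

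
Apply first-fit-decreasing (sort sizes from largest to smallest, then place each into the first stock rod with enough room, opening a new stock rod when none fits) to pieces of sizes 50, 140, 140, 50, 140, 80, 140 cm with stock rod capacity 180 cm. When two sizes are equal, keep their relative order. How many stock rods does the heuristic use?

5

Sorted descending: 140, 140, 140, 140, 80, 50, 50.
  140 → stock rod 1 (new)  [load 140/180]
  140 → stock rod 2 (new)  [load 140/180]
  140 → stock rod 3 (new)  [load 140/180]
  140 → stock rod 4 (new)  [load 140/180]
  80 → stock rod 5 (new)  [load 80/180]
  50 → stock rod 5  [load 130/180]
  50 → stock rod 5  [load 180/180]
5 stock rods opened.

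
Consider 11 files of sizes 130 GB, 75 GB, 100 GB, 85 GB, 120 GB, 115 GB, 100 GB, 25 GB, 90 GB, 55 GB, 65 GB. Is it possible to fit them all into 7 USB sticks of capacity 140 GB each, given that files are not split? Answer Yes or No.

Total = 960 GB; ⌈960/140⌉ = 7.
8 files each exceed half the capacity and cannot share a USB stick, forcing at least 8 USB sticks.
At least 8 USB sticks are required, but only 7 are allowed.

No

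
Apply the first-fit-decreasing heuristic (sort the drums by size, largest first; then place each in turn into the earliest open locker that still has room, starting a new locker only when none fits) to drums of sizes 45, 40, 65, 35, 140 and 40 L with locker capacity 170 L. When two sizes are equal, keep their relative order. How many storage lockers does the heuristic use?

3

Sorted descending: 140, 65, 45, 40, 40, 35.
  140 → locker 1 (new)  [load 140/170]
  65 → locker 2 (new)  [load 65/170]
  45 → locker 2  [load 110/170]
  40 → locker 2  [load 150/170]
  40 → locker 3 (new)  [load 40/170]
  35 → locker 3  [load 75/170]
3 storage lockers opened.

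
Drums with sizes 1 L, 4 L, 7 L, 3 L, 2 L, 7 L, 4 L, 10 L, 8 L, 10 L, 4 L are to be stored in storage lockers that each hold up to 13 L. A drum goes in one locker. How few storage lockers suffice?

Total = 10 + 10 + 8 + 7 + 7 + 4 + 4 + 4 + 3 + 2 + 1 = 60 L.
Lower bound: ⌈60/13⌉ = 5 storage lockers.
A packing using 5 storage lockers:
  locker 1: 10 + 3 = 13
  locker 2: 10 + 2 + 1 = 13
  locker 3: 8 + 4 = 12
  locker 4: 7 + 4 = 11
  locker 5: 7 + 4 = 11
This matches the lower bound, so 5 is optimal.

5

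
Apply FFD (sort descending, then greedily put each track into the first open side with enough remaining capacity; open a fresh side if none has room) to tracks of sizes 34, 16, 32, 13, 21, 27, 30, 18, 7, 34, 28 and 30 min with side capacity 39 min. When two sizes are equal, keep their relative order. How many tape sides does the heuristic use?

9

Sorted descending: 34, 34, 32, 30, 30, 28, 27, 21, 18, 16, 13, 7.
  34 → side 1 (new)  [load 34/39]
  34 → side 2 (new)  [load 34/39]
  32 → side 3 (new)  [load 32/39]
  30 → side 4 (new)  [load 30/39]
  30 → side 5 (new)  [load 30/39]
  28 → side 6 (new)  [load 28/39]
  27 → side 7 (new)  [load 27/39]
  21 → side 8 (new)  [load 21/39]
  18 → side 8  [load 39/39]
  16 → side 9 (new)  [load 16/39]
  13 → side 9  [load 29/39]
  7 → side 3  [load 39/39]
9 tape sides opened.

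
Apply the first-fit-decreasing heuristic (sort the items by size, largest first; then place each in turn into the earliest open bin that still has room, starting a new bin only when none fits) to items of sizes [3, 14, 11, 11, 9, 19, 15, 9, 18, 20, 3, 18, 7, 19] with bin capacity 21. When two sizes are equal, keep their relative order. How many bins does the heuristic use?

9

Sorted descending: 20, 19, 19, 18, 18, 15, 14, 11, 11, 9, 9, 7, 3, 3.
  20 → bin 1 (new)  [load 20/21]
  19 → bin 2 (new)  [load 19/21]
  19 → bin 3 (new)  [load 19/21]
  18 → bin 4 (new)  [load 18/21]
  18 → bin 5 (new)  [load 18/21]
  15 → bin 6 (new)  [load 15/21]
  14 → bin 7 (new)  [load 14/21]
  11 → bin 8 (new)  [load 11/21]
  11 → bin 9 (new)  [load 11/21]
  9 → bin 8  [load 20/21]
  9 → bin 9  [load 20/21]
  7 → bin 7  [load 21/21]
  3 → bin 4  [load 21/21]
  3 → bin 5  [load 21/21]
9 bins opened.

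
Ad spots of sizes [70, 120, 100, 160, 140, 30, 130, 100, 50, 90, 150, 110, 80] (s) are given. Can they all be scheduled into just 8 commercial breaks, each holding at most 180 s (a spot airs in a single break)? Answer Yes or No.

Total = 1330 s; ⌈1330/180⌉ = 8.
The bound of 8 does not rule out 8, but exhaustive search shows no assignment into 8 commercial breaks of capacity 180 s exists — the minimum is 9.

No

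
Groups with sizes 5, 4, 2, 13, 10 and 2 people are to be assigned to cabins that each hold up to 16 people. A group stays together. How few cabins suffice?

3

Total = 13 + 10 + 5 + 4 + 2 + 2 = 36 people.
Lower bound: ⌈36/16⌉ = 3 cabins.
A packing using 3 cabins:
  cabin 1: 13 + 2 = 15
  cabin 2: 10 + 5 = 15
  cabin 3: 4 + 2 = 6
This matches the lower bound, so 3 is optimal.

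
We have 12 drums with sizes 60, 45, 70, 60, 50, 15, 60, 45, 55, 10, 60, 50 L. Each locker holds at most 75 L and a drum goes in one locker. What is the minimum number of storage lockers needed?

10

Total = 70 + 60 + 60 + 60 + 60 + 55 + 50 + 50 + 45 + 45 + 15 + 10 = 580 L.
Lower bound: ⌈580/75⌉ = 8 storage lockers.
Also, 10 drums each exceed 75/2 L, and no two of those can share a locker, so at least 10 storage lockers are needed.
A packing using 10 storage lockers:
  locker 1: 70 = 70
  locker 2: 60 + 15 = 75
  locker 3: 60 + 10 = 70
  locker 4: 60 = 60
  locker 5: 60 = 60
  locker 6: 55 = 55
  locker 7: 50 = 50
  locker 8: 50 = 50
  locker 9: 45 = 45
  locker 10: 45 = 45
This matches the lower bound, so 10 is optimal.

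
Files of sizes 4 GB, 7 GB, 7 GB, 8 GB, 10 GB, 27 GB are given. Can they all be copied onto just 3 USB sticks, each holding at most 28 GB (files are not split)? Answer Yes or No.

Yes

A valid assignment using 3 USB sticks:
  USB stick 1: 27 = 27
  USB stick 2: 10 + 8 + 7 = 25
  USB stick 3: 7 + 4 = 11
Every load is within 28 GB, so 3 USB sticks suffice.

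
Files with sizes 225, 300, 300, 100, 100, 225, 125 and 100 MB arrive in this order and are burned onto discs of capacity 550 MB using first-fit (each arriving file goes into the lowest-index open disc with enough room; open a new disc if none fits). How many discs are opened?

  225 → disc 1 (new)  [load 225/550]
  300 → disc 1  [load 525/550]
  300 → disc 2 (new)  [load 300/550]
  100 → disc 2  [load 400/550]
  100 → disc 2  [load 500/550]
  225 → disc 3 (new)  [load 225/550]
  125 → disc 3  [load 350/550]
  100 → disc 3  [load 450/550]
3 discs opened.

3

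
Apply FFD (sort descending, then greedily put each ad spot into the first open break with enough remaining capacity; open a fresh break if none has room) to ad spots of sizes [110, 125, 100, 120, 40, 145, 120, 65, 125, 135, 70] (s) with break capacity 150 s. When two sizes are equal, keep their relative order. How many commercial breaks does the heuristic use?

Sorted descending: 145, 135, 125, 125, 120, 120, 110, 100, 70, 65, 40.
  145 → break 1 (new)  [load 145/150]
  135 → break 2 (new)  [load 135/150]
  125 → break 3 (new)  [load 125/150]
  125 → break 4 (new)  [load 125/150]
  120 → break 5 (new)  [load 120/150]
  120 → break 6 (new)  [load 120/150]
  110 → break 7 (new)  [load 110/150]
  100 → break 8 (new)  [load 100/150]
  70 → break 9 (new)  [load 70/150]
  65 → break 9  [load 135/150]
  40 → break 7  [load 150/150]
9 commercial breaks opened.

9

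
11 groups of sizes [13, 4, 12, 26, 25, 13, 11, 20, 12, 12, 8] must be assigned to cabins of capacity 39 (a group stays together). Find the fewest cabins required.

5

Total = 26 + 25 + 20 + 13 + 13 + 12 + 12 + 12 + 11 + 8 + 4 = 156.
Lower bound: ⌈156/39⌉ = 4 cabins.
A packing using 5 cabins:
  cabin 1: 26 + 13 = 39
  cabin 2: 25 + 13 = 38
  cabin 3: 20 + 12 + 4 = 36
  cabin 4: 12 + 12 + 11 = 35
  cabin 5: 8 = 8
No arrangement into 4 cabins stays within capacity, so 5 is optimal.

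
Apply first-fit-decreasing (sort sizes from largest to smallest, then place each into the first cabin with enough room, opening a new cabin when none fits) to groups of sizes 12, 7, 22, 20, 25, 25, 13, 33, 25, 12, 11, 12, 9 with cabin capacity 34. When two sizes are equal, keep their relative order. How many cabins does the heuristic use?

8

Sorted descending: 33, 25, 25, 25, 22, 20, 13, 12, 12, 12, 11, 9, 7.
  33 → cabin 1 (new)  [load 33/34]
  25 → cabin 2 (new)  [load 25/34]
  25 → cabin 3 (new)  [load 25/34]
  25 → cabin 4 (new)  [load 25/34]
  22 → cabin 5 (new)  [load 22/34]
  20 → cabin 6 (new)  [load 20/34]
  13 → cabin 6  [load 33/34]
  12 → cabin 5  [load 34/34]
  12 → cabin 7 (new)  [load 12/34]
  12 → cabin 7  [load 24/34]
  11 → cabin 8 (new)  [load 11/34]
  9 → cabin 2  [load 34/34]
  7 → cabin 3  [load 32/34]
8 cabins opened.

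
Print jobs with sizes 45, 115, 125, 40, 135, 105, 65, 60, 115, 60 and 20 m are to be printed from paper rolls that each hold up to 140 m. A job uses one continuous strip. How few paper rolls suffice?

8

Total = 135 + 125 + 115 + 115 + 105 + 65 + 60 + 60 + 45 + 40 + 20 = 885 m.
Lower bound: ⌈885/140⌉ = 7 paper rolls.
A packing using 8 paper rolls:
  roll 1: 135 = 135
  roll 2: 125 = 125
  roll 3: 115 + 20 = 135
  roll 4: 115 = 115
  roll 5: 105 = 105
  roll 6: 65 + 60 = 125
  roll 7: 60 + 45 = 105
  roll 8: 40 = 40
No arrangement into 7 paper rolls stays within capacity, so 8 is optimal.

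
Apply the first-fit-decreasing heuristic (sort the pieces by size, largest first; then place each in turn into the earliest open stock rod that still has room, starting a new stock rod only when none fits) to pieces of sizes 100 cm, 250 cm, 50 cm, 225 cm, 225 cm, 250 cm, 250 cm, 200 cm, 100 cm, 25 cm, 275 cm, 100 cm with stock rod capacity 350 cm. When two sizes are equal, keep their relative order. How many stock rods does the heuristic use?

7

Sorted descending: 275, 250, 250, 250, 225, 225, 200, 100, 100, 100, 50, 25.
  275 → stock rod 1 (new)  [load 275/350]
  250 → stock rod 2 (new)  [load 250/350]
  250 → stock rod 3 (new)  [load 250/350]
  250 → stock rod 4 (new)  [load 250/350]
  225 → stock rod 5 (new)  [load 225/350]
  225 → stock rod 6 (new)  [load 225/350]
  200 → stock rod 7 (new)  [load 200/350]
  100 → stock rod 2  [load 350/350]
  100 → stock rod 3  [load 350/350]
  100 → stock rod 4  [load 350/350]
  50 → stock rod 1  [load 325/350]
  25 → stock rod 1  [load 350/350]
7 stock rods opened.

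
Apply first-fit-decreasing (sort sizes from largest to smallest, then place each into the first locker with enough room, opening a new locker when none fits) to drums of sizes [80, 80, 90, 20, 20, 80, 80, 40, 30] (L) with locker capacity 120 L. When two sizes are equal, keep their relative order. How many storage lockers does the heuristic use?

5

Sorted descending: 90, 80, 80, 80, 80, 40, 30, 20, 20.
  90 → locker 1 (new)  [load 90/120]
  80 → locker 2 (new)  [load 80/120]
  80 → locker 3 (new)  [load 80/120]
  80 → locker 4 (new)  [load 80/120]
  80 → locker 5 (new)  [load 80/120]
  40 → locker 2  [load 120/120]
  30 → locker 1  [load 120/120]
  20 → locker 3  [load 100/120]
  20 → locker 3  [load 120/120]
5 storage lockers opened.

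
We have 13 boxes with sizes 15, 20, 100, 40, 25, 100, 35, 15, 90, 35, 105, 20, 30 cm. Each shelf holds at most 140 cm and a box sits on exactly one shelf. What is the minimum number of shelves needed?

5

Total = 105 + 100 + 100 + 90 + 40 + 35 + 35 + 30 + 25 + 20 + 20 + 15 + 15 = 630 cm.
Lower bound: ⌈630/140⌉ = 5 shelves.
A packing using 5 shelves:
  shelf 1: 105 + 35 = 140
  shelf 2: 100 + 40 = 140
  shelf 3: 100 + 35 = 135
  shelf 4: 90 + 30 + 20 = 140
  shelf 5: 25 + 20 + 15 + 15 = 75
This matches the lower bound, so 5 is optimal.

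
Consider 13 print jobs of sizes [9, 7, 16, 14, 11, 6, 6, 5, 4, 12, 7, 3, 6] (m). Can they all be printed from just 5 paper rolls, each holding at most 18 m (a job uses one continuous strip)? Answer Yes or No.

No

Total = 106 m; ⌈106/18⌉ = 6.
At least 6 paper rolls are required, but only 5 are allowed.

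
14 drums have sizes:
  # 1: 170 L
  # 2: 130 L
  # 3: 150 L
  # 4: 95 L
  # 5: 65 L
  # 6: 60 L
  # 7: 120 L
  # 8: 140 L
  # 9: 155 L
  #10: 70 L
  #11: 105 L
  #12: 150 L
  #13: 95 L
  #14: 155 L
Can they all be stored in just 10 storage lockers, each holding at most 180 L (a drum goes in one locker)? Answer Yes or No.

No

Total = 1660 L; ⌈1660/180⌉ = 10.
11 drums each exceed half the capacity and cannot share a locker, forcing at least 11 storage lockers.
At least 11 storage lockers are required, but only 10 are allowed.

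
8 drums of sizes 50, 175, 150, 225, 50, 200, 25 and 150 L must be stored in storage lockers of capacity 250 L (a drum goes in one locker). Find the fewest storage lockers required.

5

Total = 225 + 200 + 175 + 150 + 150 + 50 + 50 + 25 = 1025 L.
Lower bound: ⌈1025/250⌉ = 5 storage lockers.
A packing using 5 storage lockers:
  locker 1: 225 + 25 = 250
  locker 2: 200 + 50 = 250
  locker 3: 175 + 50 = 225
  locker 4: 150 = 150
  locker 5: 150 = 150
This matches the lower bound, so 5 is optimal.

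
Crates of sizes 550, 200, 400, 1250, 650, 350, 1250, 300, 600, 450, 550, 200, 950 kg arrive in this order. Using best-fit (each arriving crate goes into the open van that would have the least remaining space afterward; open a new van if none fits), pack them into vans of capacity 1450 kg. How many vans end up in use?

6

  550 → van 1 (new)  [load 550/1450]
  200 → van 1  [load 750/1450]
  400 → van 1  [load 1150/1450]
  1250 → van 2 (new)  [load 1250/1450]
  650 → van 3 (new)  [load 650/1450]
  350 → van 3  [load 1000/1450]
  1250 → van 4 (new)  [load 1250/1450]
  300 → van 1  [load 1450/1450]
  600 → van 5 (new)  [load 600/1450]
  450 → van 3  [load 1450/1450]
  550 → van 5  [load 1150/1450]
  200 → van 2  [load 1450/1450]
  950 → van 6 (new)  [load 950/1450]
6 vans opened.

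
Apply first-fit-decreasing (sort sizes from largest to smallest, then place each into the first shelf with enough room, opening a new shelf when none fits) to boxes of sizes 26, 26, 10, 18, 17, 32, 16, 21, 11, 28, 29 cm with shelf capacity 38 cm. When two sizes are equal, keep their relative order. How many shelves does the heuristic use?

Sorted descending: 32, 29, 28, 26, 26, 21, 18, 17, 16, 11, 10.
  32 → shelf 1 (new)  [load 32/38]
  29 → shelf 2 (new)  [load 29/38]
  28 → shelf 3 (new)  [load 28/38]
  26 → shelf 4 (new)  [load 26/38]
  26 → shelf 5 (new)  [load 26/38]
  21 → shelf 6 (new)  [load 21/38]
  18 → shelf 7 (new)  [load 18/38]
  17 → shelf 6  [load 38/38]
  16 → shelf 7  [load 34/38]
  11 → shelf 4  [load 37/38]
  10 → shelf 3  [load 38/38]
7 shelves opened.

7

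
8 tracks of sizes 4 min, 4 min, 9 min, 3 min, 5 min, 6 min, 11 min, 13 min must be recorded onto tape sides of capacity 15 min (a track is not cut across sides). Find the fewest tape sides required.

Total = 13 + 11 + 9 + 6 + 5 + 4 + 4 + 3 = 55 min.
Lower bound: ⌈55/15⌉ = 4 tape sides.
A packing using 4 tape sides:
  side 1: 13 = 13
  side 2: 11 + 4 = 15
  side 3: 9 + 6 = 15
  side 4: 5 + 4 + 3 = 12
This matches the lower bound, so 4 is optimal.

4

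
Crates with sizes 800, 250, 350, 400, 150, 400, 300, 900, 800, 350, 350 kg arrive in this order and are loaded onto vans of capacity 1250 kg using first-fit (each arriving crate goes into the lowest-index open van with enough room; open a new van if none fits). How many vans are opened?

  800 → van 1 (new)  [load 800/1250]
  250 → van 1  [load 1050/1250]
  350 → van 2 (new)  [load 350/1250]
  400 → van 2  [load 750/1250]
  150 → van 1  [load 1200/1250]
  400 → van 2  [load 1150/1250]
  300 → van 3 (new)  [load 300/1250]
  900 → van 3  [load 1200/1250]
  800 → van 4 (new)  [load 800/1250]
  350 → van 4  [load 1150/1250]
  350 → van 5 (new)  [load 350/1250]
5 vans opened.

5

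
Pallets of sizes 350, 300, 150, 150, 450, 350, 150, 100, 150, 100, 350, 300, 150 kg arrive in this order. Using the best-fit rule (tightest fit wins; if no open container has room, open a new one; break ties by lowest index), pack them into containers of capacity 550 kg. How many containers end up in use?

  350 → container 1 (new)  [load 350/550]
  300 → container 2 (new)  [load 300/550]
  150 → container 1  [load 500/550]
  150 → container 2  [load 450/550]
  450 → container 3 (new)  [load 450/550]
  350 → container 4 (new)  [load 350/550]
  150 → container 4  [load 500/550]
  100 → container 2  [load 550/550]
  150 → container 5 (new)  [load 150/550]
  100 → container 3  [load 550/550]
  350 → container 5  [load 500/550]
  300 → container 6 (new)  [load 300/550]
  150 → container 6  [load 450/550]
6 containers opened.

6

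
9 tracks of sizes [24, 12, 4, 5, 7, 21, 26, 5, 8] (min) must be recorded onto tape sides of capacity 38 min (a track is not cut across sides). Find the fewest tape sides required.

Total = 26 + 24 + 21 + 12 + 8 + 7 + 5 + 5 + 4 = 112 min.
Lower bound: ⌈112/38⌉ = 3 tape sides.
A packing using 3 tape sides:
  side 1: 26 + 12 = 38
  side 2: 24 + 8 + 5 = 37
  side 3: 21 + 7 + 5 + 4 = 37
This matches the lower bound, so 3 is optimal.

3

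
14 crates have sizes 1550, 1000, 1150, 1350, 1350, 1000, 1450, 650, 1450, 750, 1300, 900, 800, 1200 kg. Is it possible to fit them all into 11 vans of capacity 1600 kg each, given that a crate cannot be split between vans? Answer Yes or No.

No

Total = 15900 kg; ⌈15900/1600⌉ = 10.
11 crates each exceed half the capacity and cannot share a van, forcing at least 11 vans.
The bound of 11 does not rule out 11, but exhaustive search shows no assignment into 11 vans of capacity 1600 kg exists — the minimum is 12.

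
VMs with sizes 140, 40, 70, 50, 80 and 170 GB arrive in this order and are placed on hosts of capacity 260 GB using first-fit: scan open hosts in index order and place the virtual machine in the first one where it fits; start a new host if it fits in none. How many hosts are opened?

  140 → host 1 (new)  [load 140/260]
  40 → host 1  [load 180/260]
  70 → host 1  [load 250/260]
  50 → host 2 (new)  [load 50/260]
  80 → host 2  [load 130/260]
  170 → host 3 (new)  [load 170/260]
3 hosts opened.

3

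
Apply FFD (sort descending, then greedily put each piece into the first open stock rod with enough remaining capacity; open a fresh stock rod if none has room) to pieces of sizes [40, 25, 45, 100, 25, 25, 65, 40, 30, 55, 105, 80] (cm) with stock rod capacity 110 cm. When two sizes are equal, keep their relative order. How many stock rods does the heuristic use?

7

Sorted descending: 105, 100, 80, 65, 55, 45, 40, 40, 30, 25, 25, 25.
  105 → stock rod 1 (new)  [load 105/110]
  100 → stock rod 2 (new)  [load 100/110]
  80 → stock rod 3 (new)  [load 80/110]
  65 → stock rod 4 (new)  [load 65/110]
  55 → stock rod 5 (new)  [load 55/110]
  45 → stock rod 4  [load 110/110]
  40 → stock rod 5  [load 95/110]
  40 → stock rod 6 (new)  [load 40/110]
  30 → stock rod 3  [load 110/110]
  25 → stock rod 6  [load 65/110]
  25 → stock rod 6  [load 90/110]
  25 → stock rod 7 (new)  [load 25/110]
7 stock rods opened.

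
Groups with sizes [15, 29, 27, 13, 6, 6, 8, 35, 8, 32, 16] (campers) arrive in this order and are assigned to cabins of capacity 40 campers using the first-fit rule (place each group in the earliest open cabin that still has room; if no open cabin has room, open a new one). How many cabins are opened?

  15 → cabin 1 (new)  [load 15/40]
  29 → cabin 2 (new)  [load 29/40]
  27 → cabin 3 (new)  [load 27/40]
  13 → cabin 1  [load 28/40]
  6 → cabin 1  [load 34/40]
  6 → cabin 1  [load 40/40]
  8 → cabin 2  [load 37/40]
  35 → cabin 4 (new)  [load 35/40]
  8 → cabin 3  [load 35/40]
  32 → cabin 5 (new)  [load 32/40]
  16 → cabin 6 (new)  [load 16/40]
6 cabins opened.

6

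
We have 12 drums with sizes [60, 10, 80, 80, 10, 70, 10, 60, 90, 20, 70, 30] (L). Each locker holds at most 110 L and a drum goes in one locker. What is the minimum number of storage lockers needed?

7

Total = 90 + 80 + 80 + 70 + 70 + 60 + 60 + 30 + 20 + 10 + 10 + 10 = 590 L.
Lower bound: ⌈590/110⌉ = 6 storage lockers.
Also, 7 drums each exceed 55 L, and no two of those can share a locker, so at least 7 storage lockers are needed.
A packing using 7 storage lockers:
  locker 1: 90 + 20 = 110
  locker 2: 80 + 30 = 110
  locker 3: 80 + 10 + 10 + 10 = 110
  locker 4: 70 = 70
  locker 5: 70 = 70
  locker 6: 60 = 60
  locker 7: 60 = 60
This matches the lower bound, so 7 is optimal.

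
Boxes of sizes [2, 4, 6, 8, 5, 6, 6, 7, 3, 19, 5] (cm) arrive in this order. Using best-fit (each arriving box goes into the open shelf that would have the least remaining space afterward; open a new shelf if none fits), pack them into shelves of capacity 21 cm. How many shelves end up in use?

4

  2 → shelf 1 (new)  [load 2/21]
  4 → shelf 1  [load 6/21]
  6 → shelf 1  [load 12/21]
  8 → shelf 1  [load 20/21]
  5 → shelf 2 (new)  [load 5/21]
  6 → shelf 2  [load 11/21]
  6 → shelf 2  [load 17/21]
  7 → shelf 3 (new)  [load 7/21]
  3 → shelf 2  [load 20/21]
  19 → shelf 4 (new)  [load 19/21]
  5 → shelf 3  [load 12/21]
4 shelves opened.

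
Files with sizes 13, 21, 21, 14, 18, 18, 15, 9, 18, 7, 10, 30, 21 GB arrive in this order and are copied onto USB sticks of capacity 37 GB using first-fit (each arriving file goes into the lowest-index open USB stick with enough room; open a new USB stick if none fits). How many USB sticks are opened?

  13 → USB stick 1 (new)  [load 13/37]
  21 → USB stick 1  [load 34/37]
  21 → USB stick 2 (new)  [load 21/37]
  14 → USB stick 2  [load 35/37]
  18 → USB stick 3 (new)  [load 18/37]
  18 → USB stick 3  [load 36/37]
  15 → USB stick 4 (new)  [load 15/37]
  9 → USB stick 4  [load 24/37]
  18 → USB stick 5 (new)  [load 18/37]
  7 → USB stick 4  [load 31/37]
  10 → USB stick 5  [load 28/37]
  30 → USB stick 6 (new)  [load 30/37]
  21 → USB stick 7 (new)  [load 21/37]
7 USB sticks opened.

7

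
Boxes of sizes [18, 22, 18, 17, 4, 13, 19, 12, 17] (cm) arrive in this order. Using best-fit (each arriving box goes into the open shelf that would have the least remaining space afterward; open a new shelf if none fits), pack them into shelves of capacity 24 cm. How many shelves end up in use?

  18 → shelf 1 (new)  [load 18/24]
  22 → shelf 2 (new)  [load 22/24]
  18 → shelf 3 (new)  [load 18/24]
  17 → shelf 4 (new)  [load 17/24]
  4 → shelf 1  [load 22/24]
  13 → shelf 5 (new)  [load 13/24]
  19 → shelf 6 (new)  [load 19/24]
  12 → shelf 7 (new)  [load 12/24]
  17 → shelf 8 (new)  [load 17/24]
8 shelves opened.

8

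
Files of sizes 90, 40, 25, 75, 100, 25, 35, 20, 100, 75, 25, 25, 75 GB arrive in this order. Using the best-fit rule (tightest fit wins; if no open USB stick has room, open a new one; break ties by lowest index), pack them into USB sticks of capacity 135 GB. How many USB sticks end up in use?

  90 → USB stick 1 (new)  [load 90/135]
  40 → USB stick 1  [load 130/135]
  25 → USB stick 2 (new)  [load 25/135]
  75 → USB stick 2  [load 100/135]
  100 → USB stick 3 (new)  [load 100/135]
  25 → USB stick 2  [load 125/135]
  35 → USB stick 3  [load 135/135]
  20 → USB stick 4 (new)  [load 20/135]
  100 → USB stick 4  [load 120/135]
  75 → USB stick 5 (new)  [load 75/135]
  25 → USB stick 5  [load 100/135]
  25 → USB stick 5  [load 125/135]
  75 → USB stick 6 (new)  [load 75/135]
6 USB sticks opened.

6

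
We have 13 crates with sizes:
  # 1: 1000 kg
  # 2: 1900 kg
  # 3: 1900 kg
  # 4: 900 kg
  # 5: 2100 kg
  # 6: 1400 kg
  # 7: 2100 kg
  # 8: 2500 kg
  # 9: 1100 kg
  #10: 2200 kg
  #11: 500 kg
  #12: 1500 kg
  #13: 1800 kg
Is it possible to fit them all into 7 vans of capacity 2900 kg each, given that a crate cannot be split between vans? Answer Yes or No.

No

Total = 20900 kg; ⌈20900/2900⌉ = 8.
At least 8 vans are required, but only 7 are allowed.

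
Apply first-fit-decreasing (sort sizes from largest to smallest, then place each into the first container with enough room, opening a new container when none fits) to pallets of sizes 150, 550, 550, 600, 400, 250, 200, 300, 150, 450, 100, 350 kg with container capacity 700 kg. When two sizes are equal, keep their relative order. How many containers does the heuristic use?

Sorted descending: 600, 550, 550, 450, 400, 350, 300, 250, 200, 150, 150, 100.
  600 → container 1 (new)  [load 600/700]
  550 → container 2 (new)  [load 550/700]
  550 → container 3 (new)  [load 550/700]
  450 → container 4 (new)  [load 450/700]
  400 → container 5 (new)  [load 400/700]
  350 → container 6 (new)  [load 350/700]
  300 → container 5  [load 700/700]
  250 → container 4  [load 700/700]
  200 → container 6  [load 550/700]
  150 → container 2  [load 700/700]
  150 → container 3  [load 700/700]
  100 → container 1  [load 700/700]
6 containers opened.

6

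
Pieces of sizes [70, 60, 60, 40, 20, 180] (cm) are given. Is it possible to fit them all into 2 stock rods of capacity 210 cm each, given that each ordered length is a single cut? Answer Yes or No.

No

Total = 430 cm; ⌈430/210⌉ = 3.
At least 3 stock rods are required, but only 2 are allowed.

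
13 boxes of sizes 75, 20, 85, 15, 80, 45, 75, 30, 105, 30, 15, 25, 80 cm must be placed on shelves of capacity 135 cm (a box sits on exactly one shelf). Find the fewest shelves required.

6

Total = 105 + 85 + 80 + 80 + 75 + 75 + 45 + 30 + 30 + 25 + 20 + 15 + 15 = 680 cm.
Lower bound: ⌈680/135⌉ = 6 shelves.
A packing using 6 shelves:
  shelf 1: 105 + 30 = 135
  shelf 2: 85 + 45 = 130
  shelf 3: 80 + 30 + 25 = 135
  shelf 4: 80 + 20 + 15 + 15 = 130
  shelf 5: 75 = 75
  shelf 6: 75 = 75
This matches the lower bound, so 6 is optimal.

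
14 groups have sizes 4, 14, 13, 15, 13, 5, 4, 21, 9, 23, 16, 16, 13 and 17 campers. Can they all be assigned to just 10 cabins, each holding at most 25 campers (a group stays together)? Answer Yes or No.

Yes

A valid assignment using 10 cabins:
  cabin 1: 23 = 23
  cabin 2: 21 + 4 = 25
  cabin 3: 17 + 5 = 22
  cabin 4: 16 + 9 = 25
  cabin 5: 16 + 4 = 20
  cabin 6: 15 = 15
  cabin 7: 14 = 14
  cabin 8: 13 = 13
  cabin 9: 13 = 13
  cabin 10: 13 = 13
Every load is within 25 campers, so 10 cabins suffice.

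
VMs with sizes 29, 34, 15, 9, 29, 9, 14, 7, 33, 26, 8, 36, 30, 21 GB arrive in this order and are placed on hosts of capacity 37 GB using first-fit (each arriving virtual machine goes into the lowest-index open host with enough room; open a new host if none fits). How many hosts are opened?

9

  29 → host 1 (new)  [load 29/37]
  34 → host 2 (new)  [load 34/37]
  15 → host 3 (new)  [load 15/37]
  9 → host 3  [load 24/37]
  29 → host 4 (new)  [load 29/37]
  9 → host 3  [load 33/37]
  14 → host 5 (new)  [load 14/37]
  7 → host 1  [load 36/37]
  33 → host 6 (new)  [load 33/37]
  26 → host 7 (new)  [load 26/37]
  8 → host 4  [load 37/37]
  36 → host 8 (new)  [load 36/37]
  30 → host 9 (new)  [load 30/37]
  21 → host 5  [load 35/37]
9 hosts opened.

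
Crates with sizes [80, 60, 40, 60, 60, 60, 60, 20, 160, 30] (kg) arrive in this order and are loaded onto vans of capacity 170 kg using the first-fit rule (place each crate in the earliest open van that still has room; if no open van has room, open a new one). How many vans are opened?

  80 → van 1 (new)  [load 80/170]
  60 → van 1  [load 140/170]
  40 → van 2 (new)  [load 40/170]
  60 → van 2  [load 100/170]
  60 → van 2  [load 160/170]
  60 → van 3 (new)  [load 60/170]
  60 → van 3  [load 120/170]
  20 → van 1  [load 160/170]
  160 → van 4 (new)  [load 160/170]
  30 → van 3  [load 150/170]
4 vans opened.

4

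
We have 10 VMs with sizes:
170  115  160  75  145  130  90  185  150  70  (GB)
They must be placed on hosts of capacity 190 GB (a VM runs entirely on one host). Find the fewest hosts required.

8

Total = 185 + 170 + 160 + 150 + 145 + 130 + 115 + 90 + 75 + 70 = 1290 GB.
Lower bound: ⌈1290/190⌉ = 7 hosts.
A packing using 8 hosts:
  host 1: 185 = 185
  host 2: 170 = 170
  host 3: 160 = 160
  host 4: 150 = 150
  host 5: 145 = 145
  host 6: 130 = 130
  host 7: 115 + 75 = 190
  host 8: 90 + 70 = 160
No arrangement into 7 hosts stays within capacity, so 8 is optimal.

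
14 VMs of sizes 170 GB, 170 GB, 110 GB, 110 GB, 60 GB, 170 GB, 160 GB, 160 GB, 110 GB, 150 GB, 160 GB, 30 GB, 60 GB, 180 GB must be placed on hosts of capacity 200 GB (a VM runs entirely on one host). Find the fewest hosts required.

11

Total = 180 + 170 + 170 + 170 + 160 + 160 + 160 + 150 + 110 + 110 + 110 + 60 + 60 + 30 = 1800 GB.
Lower bound: ⌈1800/200⌉ = 9 hosts.
Also, 11 VMs each exceed 100 GB, and no two of those can share a host, so at least 11 hosts are needed.
A packing using 11 hosts:
  host 1: 180 = 180
  host 2: 170 + 30 = 200
  host 3: 170 = 170
  host 4: 170 = 170
  host 5: 160 = 160
  host 6: 160 = 160
  host 7: 160 = 160
  host 8: 150 = 150
  host 9: 110 + 60 = 170
  host 10: 110 + 60 = 170
  host 11: 110 = 110
This matches the lower bound, so 11 is optimal.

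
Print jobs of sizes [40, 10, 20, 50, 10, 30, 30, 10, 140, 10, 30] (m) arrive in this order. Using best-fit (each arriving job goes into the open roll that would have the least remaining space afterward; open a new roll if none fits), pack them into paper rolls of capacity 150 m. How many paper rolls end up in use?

3

  40 → roll 1 (new)  [load 40/150]
  10 → roll 1  [load 50/150]
  20 → roll 1  [load 70/150]
  50 → roll 1  [load 120/150]
  10 → roll 1  [load 130/150]
  30 → roll 2 (new)  [load 30/150]
  30 → roll 2  [load 60/150]
  10 → roll 1  [load 140/150]
  140 → roll 3 (new)  [load 140/150]
  10 → roll 1  [load 150/150]
  30 → roll 2  [load 90/150]
3 paper rolls opened.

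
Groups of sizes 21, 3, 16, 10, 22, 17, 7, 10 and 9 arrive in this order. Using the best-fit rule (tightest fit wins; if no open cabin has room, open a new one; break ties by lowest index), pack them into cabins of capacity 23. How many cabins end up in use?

6

  21 → cabin 1 (new)  [load 21/23]
  3 → cabin 2 (new)  [load 3/23]
  16 → cabin 2  [load 19/23]
  10 → cabin 3 (new)  [load 10/23]
  22 → cabin 4 (new)  [load 22/23]
  17 → cabin 5 (new)  [load 17/23]
  7 → cabin 3  [load 17/23]
  10 → cabin 6 (new)  [load 10/23]
  9 → cabin 6  [load 19/23]
6 cabins opened.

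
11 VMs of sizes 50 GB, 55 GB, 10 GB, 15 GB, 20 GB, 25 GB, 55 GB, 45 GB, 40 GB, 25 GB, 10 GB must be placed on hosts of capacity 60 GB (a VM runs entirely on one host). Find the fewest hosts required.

6

Total = 55 + 55 + 50 + 45 + 40 + 25 + 25 + 20 + 15 + 10 + 10 = 350 GB.
Lower bound: ⌈350/60⌉ = 6 hosts.
A packing using 6 hosts:
  host 1: 55 = 55
  host 2: 55 = 55
  host 3: 50 + 10 = 60
  host 4: 45 + 15 = 60
  host 5: 40 + 20 = 60
  host 6: 25 + 25 + 10 = 60
This matches the lower bound, so 6 is optimal.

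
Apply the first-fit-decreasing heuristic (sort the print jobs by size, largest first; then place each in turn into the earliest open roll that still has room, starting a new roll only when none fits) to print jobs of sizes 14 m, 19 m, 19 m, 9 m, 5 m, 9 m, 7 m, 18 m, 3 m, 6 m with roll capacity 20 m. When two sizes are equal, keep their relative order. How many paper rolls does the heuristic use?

Sorted descending: 19, 19, 18, 14, 9, 9, 7, 6, 5, 3.
  19 → roll 1 (new)  [load 19/20]
  19 → roll 2 (new)  [load 19/20]
  18 → roll 3 (new)  [load 18/20]
  14 → roll 4 (new)  [load 14/20]
  9 → roll 5 (new)  [load 9/20]
  9 → roll 5  [load 18/20]
  7 → roll 6 (new)  [load 7/20]
  6 → roll 4  [load 20/20]
  5 → roll 6  [load 12/20]
  3 → roll 6  [load 15/20]
6 paper rolls opened.

6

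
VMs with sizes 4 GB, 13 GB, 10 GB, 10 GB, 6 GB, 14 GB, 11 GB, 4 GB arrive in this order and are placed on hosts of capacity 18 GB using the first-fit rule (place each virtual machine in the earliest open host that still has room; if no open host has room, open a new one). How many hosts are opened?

  4 → host 1 (new)  [load 4/18]
  13 → host 1  [load 17/18]
  10 → host 2 (new)  [load 10/18]
  10 → host 3 (new)  [load 10/18]
  6 → host 2  [load 16/18]
  14 → host 4 (new)  [load 14/18]
  11 → host 5 (new)  [load 11/18]
  4 → host 3  [load 14/18]
5 hosts opened.

5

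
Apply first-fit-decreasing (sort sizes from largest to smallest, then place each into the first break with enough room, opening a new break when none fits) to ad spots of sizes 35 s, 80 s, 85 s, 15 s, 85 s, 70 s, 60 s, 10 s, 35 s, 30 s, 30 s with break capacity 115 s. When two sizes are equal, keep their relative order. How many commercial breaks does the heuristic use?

Sorted descending: 85, 85, 80, 70, 60, 35, 35, 30, 30, 15, 10.
  85 → break 1 (new)  [load 85/115]
  85 → break 2 (new)  [load 85/115]
  80 → break 3 (new)  [load 80/115]
  70 → break 4 (new)  [load 70/115]
  60 → break 5 (new)  [load 60/115]
  35 → break 3  [load 115/115]
  35 → break 4  [load 105/115]
  30 → break 1  [load 115/115]
  30 → break 2  [load 115/115]
  15 → break 5  [load 75/115]
  10 → break 4  [load 115/115]
5 commercial breaks opened.

5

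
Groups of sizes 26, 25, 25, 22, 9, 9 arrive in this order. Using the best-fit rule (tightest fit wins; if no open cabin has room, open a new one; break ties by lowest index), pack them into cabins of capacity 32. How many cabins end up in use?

  26 → cabin 1 (new)  [load 26/32]
  25 → cabin 2 (new)  [load 25/32]
  25 → cabin 3 (new)  [load 25/32]
  22 → cabin 4 (new)  [load 22/32]
  9 → cabin 4  [load 31/32]
  9 → cabin 5 (new)  [load 9/32]
5 cabins opened.

5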